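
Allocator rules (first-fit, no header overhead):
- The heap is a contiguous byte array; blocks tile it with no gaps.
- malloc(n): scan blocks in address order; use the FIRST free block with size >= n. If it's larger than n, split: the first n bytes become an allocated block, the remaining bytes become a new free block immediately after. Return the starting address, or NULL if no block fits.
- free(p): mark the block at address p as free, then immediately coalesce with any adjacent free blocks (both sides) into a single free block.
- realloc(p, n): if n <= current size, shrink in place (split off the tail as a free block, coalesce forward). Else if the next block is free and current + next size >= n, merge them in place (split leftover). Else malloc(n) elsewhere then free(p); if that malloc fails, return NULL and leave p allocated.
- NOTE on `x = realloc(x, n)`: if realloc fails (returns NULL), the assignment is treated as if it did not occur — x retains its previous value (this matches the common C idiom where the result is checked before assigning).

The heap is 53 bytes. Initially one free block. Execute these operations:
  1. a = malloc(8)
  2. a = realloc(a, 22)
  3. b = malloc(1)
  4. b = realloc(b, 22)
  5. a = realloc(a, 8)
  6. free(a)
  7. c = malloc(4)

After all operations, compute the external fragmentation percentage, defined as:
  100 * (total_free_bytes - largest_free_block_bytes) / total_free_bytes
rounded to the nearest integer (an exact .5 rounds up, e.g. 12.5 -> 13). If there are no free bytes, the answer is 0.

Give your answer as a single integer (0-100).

Op 1: a = malloc(8) -> a = 0; heap: [0-7 ALLOC][8-52 FREE]
Op 2: a = realloc(a, 22) -> a = 0; heap: [0-21 ALLOC][22-52 FREE]
Op 3: b = malloc(1) -> b = 22; heap: [0-21 ALLOC][22-22 ALLOC][23-52 FREE]
Op 4: b = realloc(b, 22) -> b = 22; heap: [0-21 ALLOC][22-43 ALLOC][44-52 FREE]
Op 5: a = realloc(a, 8) -> a = 0; heap: [0-7 ALLOC][8-21 FREE][22-43 ALLOC][44-52 FREE]
Op 6: free(a) -> (freed a); heap: [0-21 FREE][22-43 ALLOC][44-52 FREE]
Op 7: c = malloc(4) -> c = 0; heap: [0-3 ALLOC][4-21 FREE][22-43 ALLOC][44-52 FREE]
Free blocks: [18 9] total_free=27 largest=18 -> 100*(27-18)/27 = 900/27 ≈ 33.333 -> rounds to 33

Answer: 33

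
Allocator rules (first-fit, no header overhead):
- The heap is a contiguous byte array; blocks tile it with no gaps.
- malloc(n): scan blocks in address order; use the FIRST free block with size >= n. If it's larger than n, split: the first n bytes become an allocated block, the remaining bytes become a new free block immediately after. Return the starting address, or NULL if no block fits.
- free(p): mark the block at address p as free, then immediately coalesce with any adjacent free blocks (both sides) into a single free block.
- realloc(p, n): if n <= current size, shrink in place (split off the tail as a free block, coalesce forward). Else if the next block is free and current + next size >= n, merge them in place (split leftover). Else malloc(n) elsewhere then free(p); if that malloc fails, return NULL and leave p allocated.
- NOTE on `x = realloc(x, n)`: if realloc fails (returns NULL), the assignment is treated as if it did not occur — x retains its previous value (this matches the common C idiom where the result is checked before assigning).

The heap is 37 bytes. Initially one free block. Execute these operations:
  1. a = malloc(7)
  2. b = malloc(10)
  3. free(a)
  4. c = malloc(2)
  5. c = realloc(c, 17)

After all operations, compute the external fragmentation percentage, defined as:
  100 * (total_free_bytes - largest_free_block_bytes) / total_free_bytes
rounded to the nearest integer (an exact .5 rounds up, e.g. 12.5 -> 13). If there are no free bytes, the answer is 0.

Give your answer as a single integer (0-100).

Op 1: a = malloc(7) -> a = 0; heap: [0-6 ALLOC][7-36 FREE]
Op 2: b = malloc(10) -> b = 7; heap: [0-6 ALLOC][7-16 ALLOC][17-36 FREE]
Op 3: free(a) -> (freed a); heap: [0-6 FREE][7-16 ALLOC][17-36 FREE]
Op 4: c = malloc(2) -> c = 0; heap: [0-1 ALLOC][2-6 FREE][7-16 ALLOC][17-36 FREE]
Op 5: c = realloc(c, 17) -> c = 17; heap: [0-6 FREE][7-16 ALLOC][17-33 ALLOC][34-36 FREE]
Free blocks: [7 3] total_free=10 largest=7 -> 100*(10-7)/10 = 300/10 = 30

Answer: 30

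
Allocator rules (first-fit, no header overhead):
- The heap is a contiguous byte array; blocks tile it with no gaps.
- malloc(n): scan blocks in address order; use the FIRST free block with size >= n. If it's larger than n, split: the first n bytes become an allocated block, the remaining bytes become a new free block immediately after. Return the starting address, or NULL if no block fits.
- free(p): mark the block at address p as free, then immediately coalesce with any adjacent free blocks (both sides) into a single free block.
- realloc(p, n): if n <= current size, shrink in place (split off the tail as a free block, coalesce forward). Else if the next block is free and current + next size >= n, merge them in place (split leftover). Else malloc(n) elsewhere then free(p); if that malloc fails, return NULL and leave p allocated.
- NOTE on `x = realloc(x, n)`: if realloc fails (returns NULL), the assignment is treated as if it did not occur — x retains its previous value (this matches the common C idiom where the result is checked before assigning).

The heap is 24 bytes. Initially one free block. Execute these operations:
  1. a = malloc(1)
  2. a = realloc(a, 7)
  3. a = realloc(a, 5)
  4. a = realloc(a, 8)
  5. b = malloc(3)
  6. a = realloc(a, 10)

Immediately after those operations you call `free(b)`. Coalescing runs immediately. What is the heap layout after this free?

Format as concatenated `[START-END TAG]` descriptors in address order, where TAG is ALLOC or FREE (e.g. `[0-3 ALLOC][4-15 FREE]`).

Op 1: a = malloc(1) -> a = 0; heap: [0-0 ALLOC][1-23 FREE]
Op 2: a = realloc(a, 7) -> a = 0; heap: [0-6 ALLOC][7-23 FREE]
Op 3: a = realloc(a, 5) -> a = 0; heap: [0-4 ALLOC][5-23 FREE]
Op 4: a = realloc(a, 8) -> a = 0; heap: [0-7 ALLOC][8-23 FREE]
Op 5: b = malloc(3) -> b = 8; heap: [0-7 ALLOC][8-10 ALLOC][11-23 FREE]
Op 6: a = realloc(a, 10) -> a = 11; heap: [0-7 FREE][8-10 ALLOC][11-20 ALLOC][21-23 FREE]
free(b): b = 8 -> block [8-10 ALLOC]; mark free, coalesce with adjacent free neighbors -> [0-10 FREE][11-20 ALLOC][21-23 FREE]

Answer: [0-10 FREE][11-20 ALLOC][21-23 FREE]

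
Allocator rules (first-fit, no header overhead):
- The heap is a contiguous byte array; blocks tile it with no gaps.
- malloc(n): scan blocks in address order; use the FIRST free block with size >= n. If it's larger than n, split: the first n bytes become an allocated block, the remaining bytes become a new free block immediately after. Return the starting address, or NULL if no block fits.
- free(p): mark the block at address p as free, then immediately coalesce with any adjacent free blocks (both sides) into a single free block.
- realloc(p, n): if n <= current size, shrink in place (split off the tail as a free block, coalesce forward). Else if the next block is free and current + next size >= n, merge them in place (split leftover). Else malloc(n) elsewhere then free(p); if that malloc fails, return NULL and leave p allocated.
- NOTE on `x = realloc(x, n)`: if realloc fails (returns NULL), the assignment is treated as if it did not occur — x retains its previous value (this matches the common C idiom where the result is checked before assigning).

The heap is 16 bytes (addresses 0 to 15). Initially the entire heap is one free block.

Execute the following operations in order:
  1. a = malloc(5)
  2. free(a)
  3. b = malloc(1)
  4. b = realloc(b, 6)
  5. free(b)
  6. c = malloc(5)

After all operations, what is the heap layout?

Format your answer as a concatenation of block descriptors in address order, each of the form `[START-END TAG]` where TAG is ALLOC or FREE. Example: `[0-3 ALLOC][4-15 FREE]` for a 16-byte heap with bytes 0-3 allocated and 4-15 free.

Answer: [0-4 ALLOC][5-15 FREE]

Derivation:
Op 1: a = malloc(5) -> a = 0; heap: [0-4 ALLOC][5-15 FREE]
Op 2: free(a) -> (freed a); heap: [0-15 FREE]
Op 3: b = malloc(1) -> b = 0; heap: [0-0 ALLOC][1-15 FREE]
Op 4: b = realloc(b, 6) -> b = 0; heap: [0-5 ALLOC][6-15 FREE]
Op 5: free(b) -> (freed b); heap: [0-15 FREE]
Op 6: c = malloc(5) -> c = 0; heap: [0-4 ALLOC][5-15 FREE]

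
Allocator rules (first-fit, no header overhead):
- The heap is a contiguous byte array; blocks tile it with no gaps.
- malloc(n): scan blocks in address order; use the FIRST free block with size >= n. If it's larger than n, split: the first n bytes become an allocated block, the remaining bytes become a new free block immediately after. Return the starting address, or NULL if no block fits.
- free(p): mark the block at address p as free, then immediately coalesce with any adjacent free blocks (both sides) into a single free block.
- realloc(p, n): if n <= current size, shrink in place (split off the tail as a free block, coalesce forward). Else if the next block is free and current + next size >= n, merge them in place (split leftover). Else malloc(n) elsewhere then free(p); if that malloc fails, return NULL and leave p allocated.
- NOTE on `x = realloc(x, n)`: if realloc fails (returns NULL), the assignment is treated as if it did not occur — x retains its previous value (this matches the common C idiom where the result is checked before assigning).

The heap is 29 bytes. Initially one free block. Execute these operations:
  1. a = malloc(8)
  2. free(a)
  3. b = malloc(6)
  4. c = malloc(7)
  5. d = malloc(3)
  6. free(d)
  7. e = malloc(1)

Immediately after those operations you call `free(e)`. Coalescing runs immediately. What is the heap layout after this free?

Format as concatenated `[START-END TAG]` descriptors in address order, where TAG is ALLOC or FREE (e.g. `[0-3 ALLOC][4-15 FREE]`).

Op 1: a = malloc(8) -> a = 0; heap: [0-7 ALLOC][8-28 FREE]
Op 2: free(a) -> (freed a); heap: [0-28 FREE]
Op 3: b = malloc(6) -> b = 0; heap: [0-5 ALLOC][6-28 FREE]
Op 4: c = malloc(7) -> c = 6; heap: [0-5 ALLOC][6-12 ALLOC][13-28 FREE]
Op 5: d = malloc(3) -> d = 13; heap: [0-5 ALLOC][6-12 ALLOC][13-15 ALLOC][16-28 FREE]
Op 6: free(d) -> (freed d); heap: [0-5 ALLOC][6-12 ALLOC][13-28 FREE]
Op 7: e = malloc(1) -> e = 13; heap: [0-5 ALLOC][6-12 ALLOC][13-13 ALLOC][14-28 FREE]
free(e): e = 13 -> block [13-13 ALLOC]; mark free, coalesce with adjacent free neighbors -> [0-5 ALLOC][6-12 ALLOC][13-28 FREE]

Answer: [0-5 ALLOC][6-12 ALLOC][13-28 FREE]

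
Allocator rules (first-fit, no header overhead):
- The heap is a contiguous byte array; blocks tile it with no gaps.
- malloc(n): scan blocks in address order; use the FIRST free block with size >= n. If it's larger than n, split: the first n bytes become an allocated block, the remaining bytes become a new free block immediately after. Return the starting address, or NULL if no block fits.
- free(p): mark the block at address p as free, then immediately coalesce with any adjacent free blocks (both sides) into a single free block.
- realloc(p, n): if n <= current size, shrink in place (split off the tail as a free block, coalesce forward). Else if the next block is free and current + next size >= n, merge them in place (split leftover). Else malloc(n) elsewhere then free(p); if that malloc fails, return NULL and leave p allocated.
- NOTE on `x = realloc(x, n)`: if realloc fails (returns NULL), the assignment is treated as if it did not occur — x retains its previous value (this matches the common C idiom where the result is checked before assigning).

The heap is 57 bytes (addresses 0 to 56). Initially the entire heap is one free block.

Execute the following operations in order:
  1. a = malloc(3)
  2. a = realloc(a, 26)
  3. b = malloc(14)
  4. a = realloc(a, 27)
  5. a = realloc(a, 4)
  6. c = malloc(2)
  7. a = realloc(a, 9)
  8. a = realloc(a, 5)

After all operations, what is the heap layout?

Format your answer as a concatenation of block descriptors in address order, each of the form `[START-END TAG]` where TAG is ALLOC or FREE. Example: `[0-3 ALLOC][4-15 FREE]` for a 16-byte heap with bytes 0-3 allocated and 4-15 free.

Answer: [0-3 FREE][4-5 ALLOC][6-10 ALLOC][11-25 FREE][26-39 ALLOC][40-56 FREE]

Derivation:
Op 1: a = malloc(3) -> a = 0; heap: [0-2 ALLOC][3-56 FREE]
Op 2: a = realloc(a, 26) -> a = 0; heap: [0-25 ALLOC][26-56 FREE]
Op 3: b = malloc(14) -> b = 26; heap: [0-25 ALLOC][26-39 ALLOC][40-56 FREE]
Op 4: a = realloc(a, 27) -> NULL (a unchanged); heap: [0-25 ALLOC][26-39 ALLOC][40-56 FREE]
Op 5: a = realloc(a, 4) -> a = 0; heap: [0-3 ALLOC][4-25 FREE][26-39 ALLOC][40-56 FREE]
Op 6: c = malloc(2) -> c = 4; heap: [0-3 ALLOC][4-5 ALLOC][6-25 FREE][26-39 ALLOC][40-56 FREE]
Op 7: a = realloc(a, 9) -> a = 6; heap: [0-3 FREE][4-5 ALLOC][6-14 ALLOC][15-25 FREE][26-39 ALLOC][40-56 FREE]
Op 8: a = realloc(a, 5) -> a = 6; heap: [0-3 FREE][4-5 ALLOC][6-10 ALLOC][11-25 FREE][26-39 ALLOC][40-56 FREE]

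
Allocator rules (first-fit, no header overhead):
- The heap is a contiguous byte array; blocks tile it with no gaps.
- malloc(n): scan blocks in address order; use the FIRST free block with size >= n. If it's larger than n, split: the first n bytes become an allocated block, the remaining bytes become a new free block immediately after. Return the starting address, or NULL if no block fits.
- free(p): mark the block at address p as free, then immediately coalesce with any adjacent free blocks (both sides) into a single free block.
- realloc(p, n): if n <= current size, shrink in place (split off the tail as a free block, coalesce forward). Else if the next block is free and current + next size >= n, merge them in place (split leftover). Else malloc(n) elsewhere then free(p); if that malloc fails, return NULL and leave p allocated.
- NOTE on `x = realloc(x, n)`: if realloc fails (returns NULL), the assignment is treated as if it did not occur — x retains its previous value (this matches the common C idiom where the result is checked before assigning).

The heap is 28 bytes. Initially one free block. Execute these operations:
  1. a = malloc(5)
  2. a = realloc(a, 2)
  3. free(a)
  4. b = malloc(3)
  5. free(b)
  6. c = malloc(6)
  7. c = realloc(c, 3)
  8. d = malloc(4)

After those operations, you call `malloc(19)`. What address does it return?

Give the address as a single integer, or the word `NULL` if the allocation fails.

Op 1: a = malloc(5) -> a = 0; heap: [0-4 ALLOC][5-27 FREE]
Op 2: a = realloc(a, 2) -> a = 0; heap: [0-1 ALLOC][2-27 FREE]
Op 3: free(a) -> (freed a); heap: [0-27 FREE]
Op 4: b = malloc(3) -> b = 0; heap: [0-2 ALLOC][3-27 FREE]
Op 5: free(b) -> (freed b); heap: [0-27 FREE]
Op 6: c = malloc(6) -> c = 0; heap: [0-5 ALLOC][6-27 FREE]
Op 7: c = realloc(c, 3) -> c = 0; heap: [0-2 ALLOC][3-27 FREE]
Op 8: d = malloc(4) -> d = 3; heap: [0-2 ALLOC][3-6 ALLOC][7-27 FREE]
malloc(19): first-fit scan over [0-2 ALLOC][3-6 ALLOC][7-27 FREE] -> 7

Answer: 7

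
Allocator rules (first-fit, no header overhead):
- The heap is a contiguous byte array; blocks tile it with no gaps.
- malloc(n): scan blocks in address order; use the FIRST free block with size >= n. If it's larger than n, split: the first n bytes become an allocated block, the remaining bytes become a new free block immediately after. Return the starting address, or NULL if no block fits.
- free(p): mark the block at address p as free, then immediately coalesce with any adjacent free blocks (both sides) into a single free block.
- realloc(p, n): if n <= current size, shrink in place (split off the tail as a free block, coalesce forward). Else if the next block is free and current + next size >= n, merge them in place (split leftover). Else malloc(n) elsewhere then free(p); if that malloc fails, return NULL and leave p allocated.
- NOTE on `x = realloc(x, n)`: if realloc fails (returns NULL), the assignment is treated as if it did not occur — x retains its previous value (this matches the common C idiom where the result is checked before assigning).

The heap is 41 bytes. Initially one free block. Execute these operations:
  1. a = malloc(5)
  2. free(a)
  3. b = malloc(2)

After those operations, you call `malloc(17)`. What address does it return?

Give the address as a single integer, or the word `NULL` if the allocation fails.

Answer: 2

Derivation:
Op 1: a = malloc(5) -> a = 0; heap: [0-4 ALLOC][5-40 FREE]
Op 2: free(a) -> (freed a); heap: [0-40 FREE]
Op 3: b = malloc(2) -> b = 0; heap: [0-1 ALLOC][2-40 FREE]
malloc(17): first-fit scan over [0-1 ALLOC][2-40 FREE] -> 2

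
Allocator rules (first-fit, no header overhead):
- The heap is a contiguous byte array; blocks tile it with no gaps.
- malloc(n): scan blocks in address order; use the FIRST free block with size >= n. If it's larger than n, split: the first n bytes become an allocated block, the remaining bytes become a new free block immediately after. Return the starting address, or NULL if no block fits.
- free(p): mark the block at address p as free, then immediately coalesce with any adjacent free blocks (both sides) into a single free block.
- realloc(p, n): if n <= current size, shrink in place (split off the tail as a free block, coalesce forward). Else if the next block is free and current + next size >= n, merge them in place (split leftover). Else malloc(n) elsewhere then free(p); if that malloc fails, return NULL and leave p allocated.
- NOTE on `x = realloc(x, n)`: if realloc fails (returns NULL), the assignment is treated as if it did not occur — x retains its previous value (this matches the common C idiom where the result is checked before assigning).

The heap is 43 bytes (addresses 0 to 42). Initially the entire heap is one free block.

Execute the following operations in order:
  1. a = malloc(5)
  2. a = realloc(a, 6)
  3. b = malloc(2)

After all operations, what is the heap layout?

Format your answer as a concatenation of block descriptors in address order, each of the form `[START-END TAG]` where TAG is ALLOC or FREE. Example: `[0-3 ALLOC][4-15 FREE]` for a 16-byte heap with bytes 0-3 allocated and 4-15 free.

Op 1: a = malloc(5) -> a = 0; heap: [0-4 ALLOC][5-42 FREE]
Op 2: a = realloc(a, 6) -> a = 0; heap: [0-5 ALLOC][6-42 FREE]
Op 3: b = malloc(2) -> b = 6; heap: [0-5 ALLOC][6-7 ALLOC][8-42 FREE]

Answer: [0-5 ALLOC][6-7 ALLOC][8-42 FREE]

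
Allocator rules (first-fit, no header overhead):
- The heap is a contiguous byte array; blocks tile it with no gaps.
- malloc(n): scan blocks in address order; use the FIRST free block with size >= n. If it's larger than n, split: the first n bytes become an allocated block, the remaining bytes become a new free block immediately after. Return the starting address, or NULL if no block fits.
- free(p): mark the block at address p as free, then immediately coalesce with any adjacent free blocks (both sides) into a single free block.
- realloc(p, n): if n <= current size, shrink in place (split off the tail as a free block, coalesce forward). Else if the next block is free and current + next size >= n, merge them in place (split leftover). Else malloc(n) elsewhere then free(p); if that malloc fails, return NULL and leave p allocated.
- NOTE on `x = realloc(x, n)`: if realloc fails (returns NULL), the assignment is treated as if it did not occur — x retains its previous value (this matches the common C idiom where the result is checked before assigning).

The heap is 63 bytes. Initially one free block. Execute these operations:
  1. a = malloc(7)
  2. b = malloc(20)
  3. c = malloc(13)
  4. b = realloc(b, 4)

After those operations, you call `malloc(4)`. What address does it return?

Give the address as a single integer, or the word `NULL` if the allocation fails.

Op 1: a = malloc(7) -> a = 0; heap: [0-6 ALLOC][7-62 FREE]
Op 2: b = malloc(20) -> b = 7; heap: [0-6 ALLOC][7-26 ALLOC][27-62 FREE]
Op 3: c = malloc(13) -> c = 27; heap: [0-6 ALLOC][7-26 ALLOC][27-39 ALLOC][40-62 FREE]
Op 4: b = realloc(b, 4) -> b = 7; heap: [0-6 ALLOC][7-10 ALLOC][11-26 FREE][27-39 ALLOC][40-62 FREE]
malloc(4): first-fit scan over [0-6 ALLOC][7-10 ALLOC][11-26 FREE][27-39 ALLOC][40-62 FREE] -> 11

Answer: 11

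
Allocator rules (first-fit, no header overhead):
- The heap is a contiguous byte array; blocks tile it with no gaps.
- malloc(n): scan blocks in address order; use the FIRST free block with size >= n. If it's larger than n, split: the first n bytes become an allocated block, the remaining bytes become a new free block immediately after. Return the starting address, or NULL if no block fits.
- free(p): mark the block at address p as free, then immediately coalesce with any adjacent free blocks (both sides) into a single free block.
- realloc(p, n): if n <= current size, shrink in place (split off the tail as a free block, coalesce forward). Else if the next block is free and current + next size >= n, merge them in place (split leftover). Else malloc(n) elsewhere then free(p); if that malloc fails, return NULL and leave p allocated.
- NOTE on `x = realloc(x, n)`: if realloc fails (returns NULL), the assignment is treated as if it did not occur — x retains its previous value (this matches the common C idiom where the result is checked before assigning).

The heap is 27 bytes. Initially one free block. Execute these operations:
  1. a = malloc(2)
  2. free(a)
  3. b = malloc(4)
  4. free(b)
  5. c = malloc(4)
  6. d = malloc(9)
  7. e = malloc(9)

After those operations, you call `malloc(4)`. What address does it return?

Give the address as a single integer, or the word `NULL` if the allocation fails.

Op 1: a = malloc(2) -> a = 0; heap: [0-1 ALLOC][2-26 FREE]
Op 2: free(a) -> (freed a); heap: [0-26 FREE]
Op 3: b = malloc(4) -> b = 0; heap: [0-3 ALLOC][4-26 FREE]
Op 4: free(b) -> (freed b); heap: [0-26 FREE]
Op 5: c = malloc(4) -> c = 0; heap: [0-3 ALLOC][4-26 FREE]
Op 6: d = malloc(9) -> d = 4; heap: [0-3 ALLOC][4-12 ALLOC][13-26 FREE]
Op 7: e = malloc(9) -> e = 13; heap: [0-3 ALLOC][4-12 ALLOC][13-21 ALLOC][22-26 FREE]
malloc(4): first-fit scan over [0-3 ALLOC][4-12 ALLOC][13-21 ALLOC][22-26 FREE] -> 22

Answer: 22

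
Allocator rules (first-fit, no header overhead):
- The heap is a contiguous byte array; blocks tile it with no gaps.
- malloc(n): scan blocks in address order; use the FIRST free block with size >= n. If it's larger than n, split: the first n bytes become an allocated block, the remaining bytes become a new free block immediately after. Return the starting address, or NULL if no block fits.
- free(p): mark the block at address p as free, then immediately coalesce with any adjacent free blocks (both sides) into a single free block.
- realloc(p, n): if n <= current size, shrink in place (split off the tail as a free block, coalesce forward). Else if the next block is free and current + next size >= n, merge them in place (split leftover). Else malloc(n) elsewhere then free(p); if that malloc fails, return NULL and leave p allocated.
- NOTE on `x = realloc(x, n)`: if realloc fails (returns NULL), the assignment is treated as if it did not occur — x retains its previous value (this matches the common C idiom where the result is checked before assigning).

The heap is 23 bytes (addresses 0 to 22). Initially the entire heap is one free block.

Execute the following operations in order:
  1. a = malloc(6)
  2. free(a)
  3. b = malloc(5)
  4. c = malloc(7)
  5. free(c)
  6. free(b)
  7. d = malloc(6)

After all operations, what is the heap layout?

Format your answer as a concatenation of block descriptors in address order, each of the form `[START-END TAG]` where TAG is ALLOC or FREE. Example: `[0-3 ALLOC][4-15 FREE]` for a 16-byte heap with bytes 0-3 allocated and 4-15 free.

Answer: [0-5 ALLOC][6-22 FREE]

Derivation:
Op 1: a = malloc(6) -> a = 0; heap: [0-5 ALLOC][6-22 FREE]
Op 2: free(a) -> (freed a); heap: [0-22 FREE]
Op 3: b = malloc(5) -> b = 0; heap: [0-4 ALLOC][5-22 FREE]
Op 4: c = malloc(7) -> c = 5; heap: [0-4 ALLOC][5-11 ALLOC][12-22 FREE]
Op 5: free(c) -> (freed c); heap: [0-4 ALLOC][5-22 FREE]
Op 6: free(b) -> (freed b); heap: [0-22 FREE]
Op 7: d = malloc(6) -> d = 0; heap: [0-5 ALLOC][6-22 FREE]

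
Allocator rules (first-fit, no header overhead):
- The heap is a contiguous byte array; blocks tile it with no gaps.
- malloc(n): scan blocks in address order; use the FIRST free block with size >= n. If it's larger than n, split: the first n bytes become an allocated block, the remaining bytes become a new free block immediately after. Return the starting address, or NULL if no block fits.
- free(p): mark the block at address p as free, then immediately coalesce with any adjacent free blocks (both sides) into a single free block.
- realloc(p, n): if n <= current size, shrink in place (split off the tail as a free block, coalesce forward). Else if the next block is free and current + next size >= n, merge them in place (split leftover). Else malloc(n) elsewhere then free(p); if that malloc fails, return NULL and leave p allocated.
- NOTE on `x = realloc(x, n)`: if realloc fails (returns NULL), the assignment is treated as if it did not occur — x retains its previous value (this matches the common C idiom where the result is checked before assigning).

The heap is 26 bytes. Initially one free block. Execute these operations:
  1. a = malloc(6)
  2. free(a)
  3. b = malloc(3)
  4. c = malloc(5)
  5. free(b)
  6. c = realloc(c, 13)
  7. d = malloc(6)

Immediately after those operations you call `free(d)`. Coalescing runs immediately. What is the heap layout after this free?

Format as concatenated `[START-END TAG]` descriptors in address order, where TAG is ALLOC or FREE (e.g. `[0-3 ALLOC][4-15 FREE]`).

Answer: [0-2 FREE][3-15 ALLOC][16-25 FREE]

Derivation:
Op 1: a = malloc(6) -> a = 0; heap: [0-5 ALLOC][6-25 FREE]
Op 2: free(a) -> (freed a); heap: [0-25 FREE]
Op 3: b = malloc(3) -> b = 0; heap: [0-2 ALLOC][3-25 FREE]
Op 4: c = malloc(5) -> c = 3; heap: [0-2 ALLOC][3-7 ALLOC][8-25 FREE]
Op 5: free(b) -> (freed b); heap: [0-2 FREE][3-7 ALLOC][8-25 FREE]
Op 6: c = realloc(c, 13) -> c = 3; heap: [0-2 FREE][3-15 ALLOC][16-25 FREE]
Op 7: d = malloc(6) -> d = 16; heap: [0-2 FREE][3-15 ALLOC][16-21 ALLOC][22-25 FREE]
free(d): d = 16 -> block [16-21 ALLOC]; mark free, coalesce with adjacent free neighbors -> [0-2 FREE][3-15 ALLOC][16-25 FREE]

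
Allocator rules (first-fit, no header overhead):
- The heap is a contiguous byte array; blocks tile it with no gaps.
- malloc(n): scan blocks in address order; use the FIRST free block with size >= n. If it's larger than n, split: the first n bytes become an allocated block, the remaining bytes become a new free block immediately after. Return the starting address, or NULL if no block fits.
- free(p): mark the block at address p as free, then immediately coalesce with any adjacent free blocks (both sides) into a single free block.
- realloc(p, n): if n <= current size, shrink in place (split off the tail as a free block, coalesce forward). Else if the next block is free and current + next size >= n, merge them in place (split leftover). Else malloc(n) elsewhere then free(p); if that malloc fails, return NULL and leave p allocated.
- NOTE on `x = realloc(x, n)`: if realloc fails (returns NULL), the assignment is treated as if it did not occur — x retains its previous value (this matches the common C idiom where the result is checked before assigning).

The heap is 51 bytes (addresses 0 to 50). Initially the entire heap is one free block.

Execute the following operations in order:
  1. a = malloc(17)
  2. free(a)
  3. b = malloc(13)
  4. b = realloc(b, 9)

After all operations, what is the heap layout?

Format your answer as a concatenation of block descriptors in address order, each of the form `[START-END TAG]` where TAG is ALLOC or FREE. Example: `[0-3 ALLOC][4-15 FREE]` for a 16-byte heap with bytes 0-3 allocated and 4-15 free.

Answer: [0-8 ALLOC][9-50 FREE]

Derivation:
Op 1: a = malloc(17) -> a = 0; heap: [0-16 ALLOC][17-50 FREE]
Op 2: free(a) -> (freed a); heap: [0-50 FREE]
Op 3: b = malloc(13) -> b = 0; heap: [0-12 ALLOC][13-50 FREE]
Op 4: b = realloc(b, 9) -> b = 0; heap: [0-8 ALLOC][9-50 FREE]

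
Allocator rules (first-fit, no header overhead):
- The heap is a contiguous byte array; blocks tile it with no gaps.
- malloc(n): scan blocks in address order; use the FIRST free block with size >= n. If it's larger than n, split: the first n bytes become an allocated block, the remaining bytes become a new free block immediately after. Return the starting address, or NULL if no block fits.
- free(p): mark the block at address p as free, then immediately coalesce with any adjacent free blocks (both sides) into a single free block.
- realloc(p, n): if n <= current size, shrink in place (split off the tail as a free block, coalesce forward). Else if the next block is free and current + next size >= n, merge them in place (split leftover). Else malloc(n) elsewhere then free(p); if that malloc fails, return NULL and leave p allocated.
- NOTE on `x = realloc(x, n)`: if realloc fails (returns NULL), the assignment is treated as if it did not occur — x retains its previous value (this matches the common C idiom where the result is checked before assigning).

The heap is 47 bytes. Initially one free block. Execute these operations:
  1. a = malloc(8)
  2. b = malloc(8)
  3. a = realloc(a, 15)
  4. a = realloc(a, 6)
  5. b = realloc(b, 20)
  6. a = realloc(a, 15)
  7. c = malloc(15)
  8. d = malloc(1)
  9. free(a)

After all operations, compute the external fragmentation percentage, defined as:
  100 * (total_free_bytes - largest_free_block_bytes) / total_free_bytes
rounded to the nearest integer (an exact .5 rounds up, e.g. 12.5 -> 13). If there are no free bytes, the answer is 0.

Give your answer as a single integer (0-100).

Answer: 42

Derivation:
Op 1: a = malloc(8) -> a = 0; heap: [0-7 ALLOC][8-46 FREE]
Op 2: b = malloc(8) -> b = 8; heap: [0-7 ALLOC][8-15 ALLOC][16-46 FREE]
Op 3: a = realloc(a, 15) -> a = 16; heap: [0-7 FREE][8-15 ALLOC][16-30 ALLOC][31-46 FREE]
Op 4: a = realloc(a, 6) -> a = 16; heap: [0-7 FREE][8-15 ALLOC][16-21 ALLOC][22-46 FREE]
Op 5: b = realloc(b, 20) -> b = 22; heap: [0-15 FREE][16-21 ALLOC][22-41 ALLOC][42-46 FREE]
Op 6: a = realloc(a, 15) -> a = 0; heap: [0-14 ALLOC][15-21 FREE][22-41 ALLOC][42-46 FREE]
Op 7: c = malloc(15) -> c = NULL; heap: [0-14 ALLOC][15-21 FREE][22-41 ALLOC][42-46 FREE]
Op 8: d = malloc(1) -> d = 15; heap: [0-14 ALLOC][15-15 ALLOC][16-21 FREE][22-41 ALLOC][42-46 FREE]
Op 9: free(a) -> (freed a); heap: [0-14 FREE][15-15 ALLOC][16-21 FREE][22-41 ALLOC][42-46 FREE]
Free blocks: [15 6 5] total_free=26 largest=15 -> 100*(26-15)/26 = 1100/26 ≈ 42.308 -> rounds to 42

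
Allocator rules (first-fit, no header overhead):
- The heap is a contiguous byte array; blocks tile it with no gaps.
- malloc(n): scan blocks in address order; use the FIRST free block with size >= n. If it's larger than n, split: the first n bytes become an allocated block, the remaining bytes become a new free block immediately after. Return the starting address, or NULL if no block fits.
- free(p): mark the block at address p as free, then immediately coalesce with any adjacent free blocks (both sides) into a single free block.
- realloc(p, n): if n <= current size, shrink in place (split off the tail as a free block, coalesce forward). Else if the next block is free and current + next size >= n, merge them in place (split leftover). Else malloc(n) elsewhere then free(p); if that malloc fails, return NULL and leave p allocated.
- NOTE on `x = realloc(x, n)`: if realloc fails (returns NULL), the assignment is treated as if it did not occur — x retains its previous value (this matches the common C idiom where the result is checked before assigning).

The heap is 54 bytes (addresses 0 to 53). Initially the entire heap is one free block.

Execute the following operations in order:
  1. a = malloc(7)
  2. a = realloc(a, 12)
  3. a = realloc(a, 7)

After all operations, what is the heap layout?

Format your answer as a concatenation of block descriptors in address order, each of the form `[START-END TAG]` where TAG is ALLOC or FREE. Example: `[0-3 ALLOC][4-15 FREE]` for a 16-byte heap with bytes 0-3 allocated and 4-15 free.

Op 1: a = malloc(7) -> a = 0; heap: [0-6 ALLOC][7-53 FREE]
Op 2: a = realloc(a, 12) -> a = 0; heap: [0-11 ALLOC][12-53 FREE]
Op 3: a = realloc(a, 7) -> a = 0; heap: [0-6 ALLOC][7-53 FREE]

Answer: [0-6 ALLOC][7-53 FREE]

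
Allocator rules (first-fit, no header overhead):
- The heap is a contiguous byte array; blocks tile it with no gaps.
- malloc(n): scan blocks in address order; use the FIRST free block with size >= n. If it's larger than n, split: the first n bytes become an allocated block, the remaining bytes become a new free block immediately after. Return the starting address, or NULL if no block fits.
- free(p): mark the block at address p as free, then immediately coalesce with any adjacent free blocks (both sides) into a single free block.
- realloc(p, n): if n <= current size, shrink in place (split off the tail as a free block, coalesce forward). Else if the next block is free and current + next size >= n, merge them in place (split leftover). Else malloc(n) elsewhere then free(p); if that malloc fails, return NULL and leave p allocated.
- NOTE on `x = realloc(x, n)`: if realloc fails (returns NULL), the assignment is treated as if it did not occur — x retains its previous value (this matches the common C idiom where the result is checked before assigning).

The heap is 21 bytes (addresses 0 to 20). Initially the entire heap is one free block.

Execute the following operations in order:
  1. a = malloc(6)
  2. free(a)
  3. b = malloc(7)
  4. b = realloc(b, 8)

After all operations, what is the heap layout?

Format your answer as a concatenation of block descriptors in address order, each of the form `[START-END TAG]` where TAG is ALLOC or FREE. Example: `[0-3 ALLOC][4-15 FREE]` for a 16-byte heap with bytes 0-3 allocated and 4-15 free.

Answer: [0-7 ALLOC][8-20 FREE]

Derivation:
Op 1: a = malloc(6) -> a = 0; heap: [0-5 ALLOC][6-20 FREE]
Op 2: free(a) -> (freed a); heap: [0-20 FREE]
Op 3: b = malloc(7) -> b = 0; heap: [0-6 ALLOC][7-20 FREE]
Op 4: b = realloc(b, 8) -> b = 0; heap: [0-7 ALLOC][8-20 FREE]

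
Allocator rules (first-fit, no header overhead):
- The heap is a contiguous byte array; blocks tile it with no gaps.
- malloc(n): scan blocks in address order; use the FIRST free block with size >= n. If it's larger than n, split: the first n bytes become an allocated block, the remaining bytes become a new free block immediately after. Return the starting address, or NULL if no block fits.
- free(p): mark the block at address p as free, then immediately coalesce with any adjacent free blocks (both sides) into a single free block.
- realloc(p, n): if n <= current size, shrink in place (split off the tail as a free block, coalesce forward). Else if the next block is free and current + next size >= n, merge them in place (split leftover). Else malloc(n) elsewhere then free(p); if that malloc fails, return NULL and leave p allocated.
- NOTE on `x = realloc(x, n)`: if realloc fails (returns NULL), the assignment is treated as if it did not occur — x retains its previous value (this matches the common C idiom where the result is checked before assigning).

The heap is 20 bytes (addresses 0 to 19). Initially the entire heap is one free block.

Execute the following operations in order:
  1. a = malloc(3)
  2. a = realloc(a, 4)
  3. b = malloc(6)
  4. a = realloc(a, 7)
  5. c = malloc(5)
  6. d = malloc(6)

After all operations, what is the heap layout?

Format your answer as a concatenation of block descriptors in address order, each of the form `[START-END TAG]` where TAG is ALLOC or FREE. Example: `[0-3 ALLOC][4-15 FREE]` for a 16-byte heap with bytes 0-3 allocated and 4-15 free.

Op 1: a = malloc(3) -> a = 0; heap: [0-2 ALLOC][3-19 FREE]
Op 2: a = realloc(a, 4) -> a = 0; heap: [0-3 ALLOC][4-19 FREE]
Op 3: b = malloc(6) -> b = 4; heap: [0-3 ALLOC][4-9 ALLOC][10-19 FREE]
Op 4: a = realloc(a, 7) -> a = 10; heap: [0-3 FREE][4-9 ALLOC][10-16 ALLOC][17-19 FREE]
Op 5: c = malloc(5) -> c = NULL; heap: [0-3 FREE][4-9 ALLOC][10-16 ALLOC][17-19 FREE]
Op 6: d = malloc(6) -> d = NULL; heap: [0-3 FREE][4-9 ALLOC][10-16 ALLOC][17-19 FREE]

Answer: [0-3 FREE][4-9 ALLOC][10-16 ALLOC][17-19 FREE]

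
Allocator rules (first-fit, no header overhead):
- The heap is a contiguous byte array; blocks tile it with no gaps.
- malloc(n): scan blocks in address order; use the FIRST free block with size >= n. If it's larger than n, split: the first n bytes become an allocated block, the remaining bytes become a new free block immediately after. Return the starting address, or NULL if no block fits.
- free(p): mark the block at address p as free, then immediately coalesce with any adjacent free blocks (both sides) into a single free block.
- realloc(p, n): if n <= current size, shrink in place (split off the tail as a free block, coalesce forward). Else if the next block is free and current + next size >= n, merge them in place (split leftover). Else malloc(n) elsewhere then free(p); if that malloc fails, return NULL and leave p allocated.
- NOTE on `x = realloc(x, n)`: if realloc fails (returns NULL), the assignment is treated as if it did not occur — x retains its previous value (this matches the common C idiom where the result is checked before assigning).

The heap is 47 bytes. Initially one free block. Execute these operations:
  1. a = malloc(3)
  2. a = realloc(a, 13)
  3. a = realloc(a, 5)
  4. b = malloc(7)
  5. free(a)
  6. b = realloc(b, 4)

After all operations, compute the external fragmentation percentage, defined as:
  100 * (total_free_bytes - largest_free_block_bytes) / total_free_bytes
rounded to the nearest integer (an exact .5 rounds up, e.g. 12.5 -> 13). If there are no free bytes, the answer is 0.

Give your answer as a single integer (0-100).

Op 1: a = malloc(3) -> a = 0; heap: [0-2 ALLOC][3-46 FREE]
Op 2: a = realloc(a, 13) -> a = 0; heap: [0-12 ALLOC][13-46 FREE]
Op 3: a = realloc(a, 5) -> a = 0; heap: [0-4 ALLOC][5-46 FREE]
Op 4: b = malloc(7) -> b = 5; heap: [0-4 ALLOC][5-11 ALLOC][12-46 FREE]
Op 5: free(a) -> (freed a); heap: [0-4 FREE][5-11 ALLOC][12-46 FREE]
Op 6: b = realloc(b, 4) -> b = 5; heap: [0-4 FREE][5-8 ALLOC][9-46 FREE]
Free blocks: [5 38] total_free=43 largest=38 -> 100*(43-38)/43 = 500/43 ≈ 11.628 -> rounds to 12

Answer: 12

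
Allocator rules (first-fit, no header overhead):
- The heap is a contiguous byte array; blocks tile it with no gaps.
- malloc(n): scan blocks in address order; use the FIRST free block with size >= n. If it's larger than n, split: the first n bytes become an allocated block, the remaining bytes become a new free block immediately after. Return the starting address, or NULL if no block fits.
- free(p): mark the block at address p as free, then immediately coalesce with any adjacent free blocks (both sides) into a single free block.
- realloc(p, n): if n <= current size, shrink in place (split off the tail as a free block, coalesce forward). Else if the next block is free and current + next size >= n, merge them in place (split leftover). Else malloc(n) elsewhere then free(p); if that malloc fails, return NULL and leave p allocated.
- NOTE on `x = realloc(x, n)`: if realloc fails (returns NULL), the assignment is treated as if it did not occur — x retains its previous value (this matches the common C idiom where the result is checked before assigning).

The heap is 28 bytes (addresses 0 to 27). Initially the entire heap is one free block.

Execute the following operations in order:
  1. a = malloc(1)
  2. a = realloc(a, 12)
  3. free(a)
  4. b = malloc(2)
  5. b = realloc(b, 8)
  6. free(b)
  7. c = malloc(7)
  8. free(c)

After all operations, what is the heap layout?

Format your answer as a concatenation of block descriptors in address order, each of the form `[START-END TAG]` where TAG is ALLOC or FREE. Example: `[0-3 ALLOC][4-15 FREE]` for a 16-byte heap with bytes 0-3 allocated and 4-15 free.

Op 1: a = malloc(1) -> a = 0; heap: [0-0 ALLOC][1-27 FREE]
Op 2: a = realloc(a, 12) -> a = 0; heap: [0-11 ALLOC][12-27 FREE]
Op 3: free(a) -> (freed a); heap: [0-27 FREE]
Op 4: b = malloc(2) -> b = 0; heap: [0-1 ALLOC][2-27 FREE]
Op 5: b = realloc(b, 8) -> b = 0; heap: [0-7 ALLOC][8-27 FREE]
Op 6: free(b) -> (freed b); heap: [0-27 FREE]
Op 7: c = malloc(7) -> c = 0; heap: [0-6 ALLOC][7-27 FREE]
Op 8: free(c) -> (freed c); heap: [0-27 FREE]

Answer: [0-27 FREE]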